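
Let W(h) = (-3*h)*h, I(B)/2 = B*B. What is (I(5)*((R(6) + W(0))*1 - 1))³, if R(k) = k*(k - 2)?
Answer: 1520875000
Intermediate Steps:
I(B) = 2*B² (I(B) = 2*(B*B) = 2*B²)
R(k) = k*(-2 + k)
W(h) = -3*h²
(I(5)*((R(6) + W(0))*1 - 1))³ = ((2*5²)*((6*(-2 + 6) - 3*0²)*1 - 1))³ = ((2*25)*((6*4 - 3*0)*1 - 1))³ = (50*((24 + 0)*1 - 1))³ = (50*(24*1 - 1))³ = (50*(24 - 1))³ = (50*23)³ = 1150³ = 1520875000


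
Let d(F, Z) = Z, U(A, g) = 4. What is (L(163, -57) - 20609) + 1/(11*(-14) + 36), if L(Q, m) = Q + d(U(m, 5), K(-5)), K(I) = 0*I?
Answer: -2412629/118 ≈ -20446.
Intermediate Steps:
K(I) = 0
L(Q, m) = Q (L(Q, m) = Q + 0 = Q)
(L(163, -57) - 20609) + 1/(11*(-14) + 36) = (163 - 20609) + 1/(11*(-14) + 36) = -20446 + 1/(-154 + 36) = -20446 + 1/(-118) = -20446 - 1/118 = -2412629/118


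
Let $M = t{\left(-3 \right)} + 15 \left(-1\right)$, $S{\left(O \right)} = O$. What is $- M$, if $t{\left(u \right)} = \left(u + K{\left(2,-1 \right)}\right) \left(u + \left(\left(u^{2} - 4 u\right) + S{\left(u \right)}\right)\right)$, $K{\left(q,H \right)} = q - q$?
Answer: $60$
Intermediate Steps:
$K{\left(q,H \right)} = 0$
$t{\left(u \right)} = u \left(u^{2} - 2 u\right)$ ($t{\left(u \right)} = \left(u + 0\right) \left(u + \left(\left(u^{2} - 4 u\right) + u\right)\right) = u \left(u + \left(u^{2} - 3 u\right)\right) = u \left(u^{2} - 2 u\right)$)
$M = -60$ ($M = \left(-3\right)^{2} \left(-2 - 3\right) + 15 \left(-1\right) = 9 \left(-5\right) - 15 = -45 - 15 = -60$)
$- M = \left(-1\right) \left(-60\right) = 60$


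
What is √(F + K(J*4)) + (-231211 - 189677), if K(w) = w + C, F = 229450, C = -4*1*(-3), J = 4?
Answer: -420888 + √229478 ≈ -4.2041e+5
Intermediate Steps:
C = 12 (C = -4*(-3) = 12)
K(w) = 12 + w (K(w) = w + 12 = 12 + w)
√(F + K(J*4)) + (-231211 - 189677) = √(229450 + (12 + 4*4)) + (-231211 - 189677) = √(229450 + (12 + 16)) - 420888 = √(229450 + 28) - 420888 = √229478 - 420888 = -420888 + √229478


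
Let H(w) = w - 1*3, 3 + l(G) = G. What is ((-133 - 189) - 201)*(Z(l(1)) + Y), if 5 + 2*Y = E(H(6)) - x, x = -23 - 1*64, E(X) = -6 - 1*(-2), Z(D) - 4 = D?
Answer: -21443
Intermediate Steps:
l(G) = -3 + G
Z(D) = 4 + D
H(w) = -3 + w (H(w) = w - 3 = -3 + w)
E(X) = -4 (E(X) = -6 + 2 = -4)
x = -87 (x = -23 - 64 = -87)
Y = 39 (Y = -5/2 + (-4 - 1*(-87))/2 = -5/2 + (-4 + 87)/2 = -5/2 + (½)*83 = -5/2 + 83/2 = 39)
((-133 - 189) - 201)*(Z(l(1)) + Y) = ((-133 - 189) - 201)*((4 + (-3 + 1)) + 39) = (-322 - 201)*((4 - 2) + 39) = -523*(2 + 39) = -523*41 = -21443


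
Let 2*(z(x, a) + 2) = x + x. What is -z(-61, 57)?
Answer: 63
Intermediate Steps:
z(x, a) = -2 + x (z(x, a) = -2 + (x + x)/2 = -2 + (2*x)/2 = -2 + x)
-z(-61, 57) = -(-2 - 61) = -1*(-63) = 63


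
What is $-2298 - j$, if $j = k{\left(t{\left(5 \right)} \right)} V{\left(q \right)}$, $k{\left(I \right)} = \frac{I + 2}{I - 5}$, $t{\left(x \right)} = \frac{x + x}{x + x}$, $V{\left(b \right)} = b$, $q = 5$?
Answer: $- \frac{9177}{4} \approx -2294.3$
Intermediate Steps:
$t{\left(x \right)} = 1$ ($t{\left(x \right)} = \frac{2 x}{2 x} = 2 x \frac{1}{2 x} = 1$)
$k{\left(I \right)} = \frac{2 + I}{-5 + I}$
$j = - \frac{15}{4}$ ($j = \frac{2 + 1}{-5 + 1} \cdot 5 = \frac{1}{-4} \cdot 3 \cdot 5 = \left(- \frac{1}{4}\right) 3 \cdot 5 = \left(- \frac{3}{4}\right) 5 = - \frac{15}{4} \approx -3.75$)
$-2298 - j = -2298 - - \frac{15}{4} = -2298 + \frac{15}{4} = - \frac{9177}{4}$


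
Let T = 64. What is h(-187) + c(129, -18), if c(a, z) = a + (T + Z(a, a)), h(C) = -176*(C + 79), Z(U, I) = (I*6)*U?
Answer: 119047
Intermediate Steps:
Z(U, I) = 6*I*U (Z(U, I) = (6*I)*U = 6*I*U)
h(C) = -13904 - 176*C (h(C) = -176*(79 + C) = -13904 - 176*C)
c(a, z) = 64 + a + 6*a² (c(a, z) = a + (64 + 6*a*a) = a + (64 + 6*a²) = 64 + a + 6*a²)
h(-187) + c(129, -18) = (-13904 - 176*(-187)) + (64 + 129 + 6*129²) = (-13904 + 32912) + (64 + 129 + 6*16641) = 19008 + (64 + 129 + 99846) = 19008 + 100039 = 119047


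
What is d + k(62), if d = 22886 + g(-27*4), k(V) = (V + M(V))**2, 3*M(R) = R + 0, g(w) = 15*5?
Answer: 268153/9 ≈ 29795.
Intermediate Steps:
g(w) = 75
M(R) = R/3 (M(R) = (R + 0)/3 = R/3)
k(V) = 16*V**2/9 (k(V) = (V + V/3)**2 = (4*V/3)**2 = 16*V**2/9)
d = 22961 (d = 22886 + 75 = 22961)
d + k(62) = 22961 + (16/9)*62**2 = 22961 + (16/9)*3844 = 22961 + 61504/9 = 268153/9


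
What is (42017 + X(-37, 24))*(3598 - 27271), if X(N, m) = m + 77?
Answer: -997059414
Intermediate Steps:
X(N, m) = 77 + m
(42017 + X(-37, 24))*(3598 - 27271) = (42017 + (77 + 24))*(3598 - 27271) = (42017 + 101)*(-23673) = 42118*(-23673) = -997059414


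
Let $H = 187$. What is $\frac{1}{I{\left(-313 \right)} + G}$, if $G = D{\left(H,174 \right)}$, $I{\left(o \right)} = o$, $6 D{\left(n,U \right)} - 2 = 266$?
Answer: $- \frac{3}{805} \approx -0.0037267$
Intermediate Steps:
$D{\left(n,U \right)} = \frac{134}{3}$ ($D{\left(n,U \right)} = \frac{1}{3} + \frac{1}{6} \cdot 266 = \frac{1}{3} + \frac{133}{3} = \frac{134}{3}$)
$G = \frac{134}{3} \approx 44.667$
$\frac{1}{I{\left(-313 \right)} + G} = \frac{1}{-313 + \frac{134}{3}} = \frac{1}{- \frac{805}{3}} = - \frac{3}{805}$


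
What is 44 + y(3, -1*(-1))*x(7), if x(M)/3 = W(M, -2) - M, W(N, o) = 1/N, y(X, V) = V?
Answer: 164/7 ≈ 23.429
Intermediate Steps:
x(M) = -3*M + 3/M (x(M) = 3*(1/M - M) = -3*M + 3/M)
44 + y(3, -1*(-1))*x(7) = 44 + (-1*(-1))*(-3*7 + 3/7) = 44 + 1*(-21 + 3*(⅐)) = 44 + 1*(-21 + 3/7) = 44 + 1*(-144/7) = 44 - 144/7 = 164/7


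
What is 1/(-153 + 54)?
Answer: -1/99 ≈ -0.010101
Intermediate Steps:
1/(-153 + 54) = 1/(-99) = -1/99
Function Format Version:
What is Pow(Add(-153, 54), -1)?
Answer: Rational(-1, 99) ≈ -0.010101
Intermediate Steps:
Pow(Add(-153, 54), -1) = Pow(-99, -1) = Rational(-1, 99)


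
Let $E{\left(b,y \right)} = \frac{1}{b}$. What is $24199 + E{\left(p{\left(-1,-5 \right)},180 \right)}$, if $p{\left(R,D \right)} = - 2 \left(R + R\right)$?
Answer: $\frac{96797}{4} \approx 24199.0$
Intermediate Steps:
$p{\left(R,D \right)} = - 4 R$ ($p{\left(R,D \right)} = - 2 \cdot 2 R = - 4 R$)
$24199 + E{\left(p{\left(-1,-5 \right)},180 \right)} = 24199 + \frac{1}{\left(-4\right) \left(-1\right)} = 24199 + \frac{1}{4} = \frac{96797}{4}$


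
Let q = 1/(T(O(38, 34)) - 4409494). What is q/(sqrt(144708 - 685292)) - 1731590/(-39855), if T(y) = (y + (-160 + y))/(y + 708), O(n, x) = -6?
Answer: 346318/7971 + 351*I*sqrt(135146)/418339707484160 ≈ 43.447 + 3.0845e-10*I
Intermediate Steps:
T(y) = (-160 + 2*y)/(708 + y)
q = -351/1547732480 (q = 1/(2*(-80 - 6)/(708 - 6) - 4409494) = 1/(2*(-86)/702 - 4409494) = 1/(2*(1/702)*(-86) - 4409494) = 1/(-86/351 - 4409494) = 1/(-1547732480/351) = -351/1547732480 ≈ -2.2678e-7)
q/(sqrt(144708 - 685292)) - 1731590/(-39855) = -351/(1547732480*sqrt(144708 - 685292)) - 1731590/(-39855) = -351*(-I*sqrt(135146)/270292)/1547732480 - 1731590*(-1/39855) = -351*(-I*sqrt(135146)/270292)/1547732480 + 346318/7971 = -(-351)*I*sqrt(135146)/418339707484160 + 346318/7971 = 351*I*sqrt(135146)/418339707484160 + 346318/7971 = 346318/7971 + 351*I*sqrt(135146)/418339707484160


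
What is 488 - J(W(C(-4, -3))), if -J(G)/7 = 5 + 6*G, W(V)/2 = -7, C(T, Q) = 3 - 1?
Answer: -65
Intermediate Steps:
C(T, Q) = 2
W(V) = -14 (W(V) = 2*(-7) = -14)
J(G) = -35 - 42*G (J(G) = -7*(5 + 6*G) = -35 - 42*G)
488 - J(W(C(-4, -3))) = 488 - (-35 - 42*(-14)) = 488 - (-35 + 588) = 488 - 1*553 = 488 - 553 = -65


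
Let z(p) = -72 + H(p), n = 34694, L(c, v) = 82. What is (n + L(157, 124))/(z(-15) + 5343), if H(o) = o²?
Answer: 1449/229 ≈ 6.3275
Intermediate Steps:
z(p) = -72 + p²
(n + L(157, 124))/(z(-15) + 5343) = (34694 + 82)/((-72 + (-15)²) + 5343) = 34776/((-72 + 225) + 5343) = 34776/(153 + 5343) = 34776/5496 = 34776*(1/5496) = 1449/229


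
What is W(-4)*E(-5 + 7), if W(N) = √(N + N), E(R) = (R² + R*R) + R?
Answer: 20*I*√2 ≈ 28.284*I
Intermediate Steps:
E(R) = R + 2*R² (E(R) = (R² + R²) + R = 2*R² + R = R + 2*R²)
W(N) = √2*√N (W(N) = √(2*N) = √2*√N)
W(-4)*E(-5 + 7) = (√2*√(-4))*((-5 + 7)*(1 + 2*(-5 + 7))) = (√2*(2*I))*(2*(1 + 2*2)) = (2*I*√2)*(2*(1 + 4)) = (2*I*√2)*(2*5) = (2*I*√2)*10 = 20*I*√2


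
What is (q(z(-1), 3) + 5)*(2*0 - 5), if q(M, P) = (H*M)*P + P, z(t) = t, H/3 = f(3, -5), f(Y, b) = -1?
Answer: -85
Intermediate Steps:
H = -3 (H = 3*(-1) = -3)
q(M, P) = P - 3*M*P (q(M, P) = (-3*M)*P + P = -3*M*P + P = P - 3*M*P)
(q(z(-1), 3) + 5)*(2*0 - 5) = (3*(1 - 3*(-1)) + 5)*(2*0 - 5) = (3*(1 + 3) + 5)*(0 - 5) = (3*4 + 5)*(-5) = (12 + 5)*(-5) = 17*(-5) = -85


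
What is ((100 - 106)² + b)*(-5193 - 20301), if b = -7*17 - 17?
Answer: 2549400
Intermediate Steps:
b = -136 (b = -119 - 17 = -136)
((100 - 106)² + b)*(-5193 - 20301) = ((100 - 106)² - 136)*(-5193 - 20301) = ((-6)² - 136)*(-25494) = (36 - 136)*(-25494) = -100*(-25494) = 2549400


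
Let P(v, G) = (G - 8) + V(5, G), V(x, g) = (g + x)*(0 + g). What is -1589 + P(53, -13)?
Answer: -1506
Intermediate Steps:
V(x, g) = g*(g + x) (V(x, g) = (g + x)*g = g*(g + x))
P(v, G) = -8 + G + G*(5 + G) (P(v, G) = (G - 8) + G*(G + 5) = (-8 + G) + G*(5 + G) = -8 + G + G*(5 + G))
-1589 + P(53, -13) = -1589 + (-8 - 13 - 13*(5 - 13)) = -1589 + (-8 - 13 - 13*(-8)) = -1589 + (-8 - 13 + 104) = -1589 + 83 = -1506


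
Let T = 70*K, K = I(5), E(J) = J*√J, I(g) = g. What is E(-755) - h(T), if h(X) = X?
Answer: -350 - 755*I*√755 ≈ -350.0 - 20745.0*I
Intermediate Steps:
E(J) = J^(3/2)
K = 5
T = 350 (T = 70*5 = 350)
E(-755) - h(T) = (-755)^(3/2) - 1*350 = -755*I*√755 - 350 = -350 - 755*I*√755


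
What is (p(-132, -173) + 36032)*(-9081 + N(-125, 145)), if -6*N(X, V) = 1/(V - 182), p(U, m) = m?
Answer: -24097020893/74 ≈ -3.2564e+8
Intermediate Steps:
N(X, V) = -1/(6*(-182 + V)) (N(X, V) = -1/(6*(V - 182)) = -1/(6*(-182 + V)))
(p(-132, -173) + 36032)*(-9081 + N(-125, 145)) = (-173 + 36032)*(-9081 - 1/(-1092 + 6*145)) = 35859*(-9081 - 1/(-1092 + 870)) = 35859*(-9081 - 1/(-222)) = 35859*(-9081 - 1*(-1/222)) = 35859*(-9081 + 1/222) = 35859*(-2015981/222) = -24097020893/74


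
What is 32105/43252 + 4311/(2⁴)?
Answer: 46743263/173008 ≈ 270.18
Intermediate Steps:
32105/43252 + 4311/(2⁴) = 32105*(1/43252) + 4311/16 = 32105/43252 + 4311*(1/16) = 32105/43252 + 4311/16 = 46743263/173008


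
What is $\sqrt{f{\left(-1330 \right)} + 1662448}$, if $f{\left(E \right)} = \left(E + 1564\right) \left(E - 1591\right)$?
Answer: $\sqrt{978934} \approx 989.41$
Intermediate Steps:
$f{\left(E \right)} = \left(-1591 + E\right) \left(1564 + E\right)$ ($f{\left(E \right)} = \left(1564 + E\right) \left(-1591 + E\right) = \left(-1591 + E\right) \left(1564 + E\right)$)
$\sqrt{f{\left(-1330 \right)} + 1662448} = \sqrt{\left(-2488324 + \left(-1330\right)^{2} - -35910\right) + 1662448} = \sqrt{\left(-2488324 + 1768900 + 35910\right) + 1662448} = \sqrt{-683514 + 1662448} = \sqrt{978934}$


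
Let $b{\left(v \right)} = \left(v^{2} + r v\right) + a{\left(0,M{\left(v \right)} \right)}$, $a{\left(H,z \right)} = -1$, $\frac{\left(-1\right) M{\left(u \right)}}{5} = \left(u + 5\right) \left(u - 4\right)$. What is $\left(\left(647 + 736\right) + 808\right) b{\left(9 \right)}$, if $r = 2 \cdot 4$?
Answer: $333032$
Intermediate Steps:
$r = 8$
$M{\left(u \right)} = - 5 \left(-4 + u\right) \left(5 + u\right)$ ($M{\left(u \right)} = - 5 \left(u + 5\right) \left(u - 4\right) = - 5 \left(5 + u\right) \left(-4 + u\right) = - 5 \left(-4 + u\right) \left(5 + u\right)$)
$b{\left(v \right)} = -1 + v^{2} + 8 v$ ($b{\left(v \right)} = \left(v^{2} + 8 v\right) - 1 = -1 + v^{2} + 8 v$)
$\left(\left(647 + 736\right) + 808\right) b{\left(9 \right)} = \left(\left(647 + 736\right) + 808\right) \left(-1 + 9^{2} + 8 \cdot 9\right) = \left(1383 + 808\right) \left(-1 + 81 + 72\right) = 2191 \cdot 152 = 333032$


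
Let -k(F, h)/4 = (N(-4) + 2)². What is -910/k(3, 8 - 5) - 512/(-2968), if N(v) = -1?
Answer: 168933/742 ≈ 227.67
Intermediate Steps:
k(F, h) = -4 (k(F, h) = -4*(-1 + 2)² = -4*1² = -4*1 = -4)
-910/k(3, 8 - 5) - 512/(-2968) = -910/(-4) - 512/(-2968) = -910*(-¼) - 512*(-1/2968) = 455/2 + 64/371 = 168933/742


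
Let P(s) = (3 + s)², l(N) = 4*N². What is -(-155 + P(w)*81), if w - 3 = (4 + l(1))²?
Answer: -396745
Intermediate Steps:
w = 67 (w = 3 + (4 + 4*1²)² = 3 + (4 + 4*1)² = 3 + (4 + 4)² = 3 + 8² = 3 + 64 = 67)
-(-155 + P(w)*81) = -(-155 + (3 + 67)²*81) = -(-155 + 70²*81) = -(-155 + 4900*81) = -(-155 + 396900) = -1*396745 = -396745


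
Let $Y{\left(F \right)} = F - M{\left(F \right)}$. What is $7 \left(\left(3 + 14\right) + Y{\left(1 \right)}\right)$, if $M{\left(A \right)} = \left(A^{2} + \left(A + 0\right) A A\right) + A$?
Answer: $105$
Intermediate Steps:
$M{\left(A \right)} = A + A^{2} + A^{3}$ ($M{\left(A \right)} = \left(A^{2} + A A A\right) + A = \left(A^{2} + A^{2} A\right) + A = \left(A^{2} + A^{3}\right) + A = A + A^{2} + A^{3}$)
$Y{\left(F \right)} = F - F \left(1 + F + F^{2}\right)$
$7 \left(\left(3 + 14\right) + Y{\left(1 \right)}\right) = 7 \left(\left(3 + 14\right) - 1^{2} \left(1 + 1\right)\right) = 7 \left(17 - 1 \cdot 2\right) = 7 \left(17 - 2\right) = 7 \cdot 15 = 105$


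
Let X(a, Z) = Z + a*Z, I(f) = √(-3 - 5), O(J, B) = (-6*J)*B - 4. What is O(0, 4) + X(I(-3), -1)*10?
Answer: -14 - 20*I*√2 ≈ -14.0 - 28.284*I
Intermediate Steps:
O(J, B) = -4 - 6*B*J (O(J, B) = -6*B*J - 4 = -4 - 6*B*J)
I(f) = 2*I*√2 (I(f) = √(-8) = 2*I*√2)
X(a, Z) = Z + Z*a
O(0, 4) + X(I(-3), -1)*10 = (-4 - 6*4*0) - (1 + 2*I*√2)*10 = (-4 + 0) + (-1 - 2*I*√2)*10 = -4 + (-10 - 20*I*√2) = -14 - 20*I*√2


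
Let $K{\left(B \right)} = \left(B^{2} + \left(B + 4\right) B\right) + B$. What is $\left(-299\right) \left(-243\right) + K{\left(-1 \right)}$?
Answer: $72654$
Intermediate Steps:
$K{\left(B \right)} = B + B^{2} + B \left(4 + B\right)$ ($K{\left(B \right)} = \left(B^{2} + \left(4 + B\right) B\right) + B = \left(B^{2} + B \left(4 + B\right)\right) + B = B + B^{2} + B \left(4 + B\right)$)
$\left(-299\right) \left(-243\right) + K{\left(-1 \right)} = \left(-299\right) \left(-243\right) - \left(5 + 2 \left(-1\right)\right) = 72657 - \left(5 - 2\right) = 72657 - 3 = 72654$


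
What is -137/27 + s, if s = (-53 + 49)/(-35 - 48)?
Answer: -11263/2241 ≈ -5.0259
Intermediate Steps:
s = 4/83 (s = -4/(-83) = -4*(-1/83) = 4/83 ≈ 0.048193)
-137/27 + s = -137/27 + 4/83 = -11263/2241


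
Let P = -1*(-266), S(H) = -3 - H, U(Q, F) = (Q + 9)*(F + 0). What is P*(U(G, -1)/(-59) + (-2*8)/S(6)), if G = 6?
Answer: 287014/531 ≈ 540.52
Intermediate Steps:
U(Q, F) = F*(9 + Q) (U(Q, F) = (9 + Q)*F = F*(9 + Q))
P = 266
P*(U(G, -1)/(-59) + (-2*8)/S(6)) = 266*(-(9 + 6)/(-59) + (-2*8)/(-3 - 1*6)) = 266*(-1*15*(-1/59) - 16/(-3 - 6)) = 266*(-15*(-1/59) - 16/(-9)) = 266*(15/59 - 16*(-1/9)) = 266*(15/59 + 16/9) = 266*(1079/531) = 287014/531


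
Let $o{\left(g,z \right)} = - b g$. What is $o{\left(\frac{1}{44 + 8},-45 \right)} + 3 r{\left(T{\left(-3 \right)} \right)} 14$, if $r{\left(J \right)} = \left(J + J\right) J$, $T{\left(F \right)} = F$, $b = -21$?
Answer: $\frac{39333}{52} \approx 756.4$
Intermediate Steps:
$r{\left(J \right)} = 2 J^{2}$ ($r{\left(J \right)} = 2 J J = 2 J^{2}$)
$o{\left(g,z \right)} = 21 g$ ($o{\left(g,z \right)} = \left(-1\right) \left(-21\right) g = 21 g$)
$o{\left(\frac{1}{44 + 8},-45 \right)} + 3 r{\left(T{\left(-3 \right)} \right)} 14 = \frac{21}{44 + 8} + 3 \cdot 2 \left(-3\right)^{2} \cdot 14 = \frac{21}{52} + 3 \cdot 2 \cdot 9 \cdot 14 = 21 \cdot \frac{1}{52} + 3 \cdot 18 \cdot 14 = \frac{21}{52} + 54 \cdot 14 = \frac{21}{52} + 756 = \frac{39333}{52}$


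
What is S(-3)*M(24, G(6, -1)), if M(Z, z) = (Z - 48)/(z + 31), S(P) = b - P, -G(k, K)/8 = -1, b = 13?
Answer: -128/13 ≈ -9.8462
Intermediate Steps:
G(k, K) = 8 (G(k, K) = -8*(-1) = 8)
S(P) = 13 - P
M(Z, z) = (-48 + Z)/(31 + z)
S(-3)*M(24, G(6, -1)) = (13 - 1*(-3))*((-48 + 24)/(31 + 8)) = (13 + 3)*(-24/39) = 16*((1/39)*(-24)) = 16*(-8/13) = -128/13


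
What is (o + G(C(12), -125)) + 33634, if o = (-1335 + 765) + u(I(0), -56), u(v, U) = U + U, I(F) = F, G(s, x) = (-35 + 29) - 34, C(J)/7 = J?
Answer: 32912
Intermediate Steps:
C(J) = 7*J
G(s, x) = -40 (G(s, x) = -6 - 34 = -40)
u(v, U) = 2*U
o = -682 (o = (-1335 + 765) + 2*(-56) = -570 - 112 = -682)
(o + G(C(12), -125)) + 33634 = (-682 - 40) + 33634 = -722 + 33634 = 32912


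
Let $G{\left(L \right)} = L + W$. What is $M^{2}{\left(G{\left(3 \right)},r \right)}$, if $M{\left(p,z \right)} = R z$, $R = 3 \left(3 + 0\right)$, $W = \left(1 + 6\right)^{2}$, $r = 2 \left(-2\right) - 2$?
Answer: $2916$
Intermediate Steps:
$r = -6$ ($r = -4 - 2 = -6$)
$W = 49$ ($W = 7^{2} = 49$)
$G{\left(L \right)} = 49 + L$ ($G{\left(L \right)} = L + 49 = 49 + L$)
$R = 9$ ($R = 3 \cdot 3 = 9$)
$M{\left(p,z \right)} = 9 z$
$M^{2}{\left(G{\left(3 \right)},r \right)} = \left(9 \left(-6\right)\right)^{2} = \left(-54\right)^{2} = 2916$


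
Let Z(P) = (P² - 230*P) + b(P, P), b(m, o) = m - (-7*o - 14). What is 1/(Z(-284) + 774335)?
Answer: 1/918053 ≈ 1.0893e-6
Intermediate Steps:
b(m, o) = 14 + m + 7*o (b(m, o) = m - (-14 - 7*o) = m + (14 + 7*o) = 14 + m + 7*o)
Z(P) = 14 + P² - 222*P (Z(P) = (P² - 230*P) + (14 + P + 7*P) = (P² - 230*P) + (14 + 8*P) = 14 + P² - 222*P)
1/(Z(-284) + 774335) = 1/((14 + (-284)² - 222*(-284)) + 774335) = 1/((14 + 80656 + 63048) + 774335) = 1/(143718 + 774335) = 1/918053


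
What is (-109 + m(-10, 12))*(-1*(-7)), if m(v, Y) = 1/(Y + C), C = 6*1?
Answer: -13727/18 ≈ -762.61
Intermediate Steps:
C = 6
m(v, Y) = 1/(6 + Y) (m(v, Y) = 1/(Y + 6) = 1/(6 + Y))
(-109 + m(-10, 12))*(-1*(-7)) = (-109 + 1/(6 + 12))*(-1*(-7)) = (-109 + 1/18)*7 = -1961/18*7 = -13727/18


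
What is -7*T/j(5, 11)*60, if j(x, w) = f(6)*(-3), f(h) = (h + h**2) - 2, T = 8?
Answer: 28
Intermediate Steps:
f(h) = -2 + h + h**2
j(x, w) = -120 (j(x, w) = (-2 + 6 + 6**2)*(-3) = (-2 + 6 + 36)*(-3) = 40*(-3) = -120)
-7*T/j(5, 11)*60 = -56/(-120)*60 = -56*(-1)/120*60 = -7*(-1/15)*60 = (7/15)*60 = 28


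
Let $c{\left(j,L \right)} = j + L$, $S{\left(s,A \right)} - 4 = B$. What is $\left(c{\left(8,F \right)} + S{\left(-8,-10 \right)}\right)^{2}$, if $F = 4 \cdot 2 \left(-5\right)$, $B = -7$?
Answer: $1225$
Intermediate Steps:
$S{\left(s,A \right)} = -3$ ($S{\left(s,A \right)} = 4 - 7 = -3$)
$F = -40$ ($F = 8 \left(-5\right) = -40$)
$c{\left(j,L \right)} = L + j$
$\left(c{\left(8,F \right)} + S{\left(-8,-10 \right)}\right)^{2} = \left(\left(-40 + 8\right) - 3\right)^{2} = \left(-32 - 3\right)^{2} = \left(-35\right)^{2} = 1225$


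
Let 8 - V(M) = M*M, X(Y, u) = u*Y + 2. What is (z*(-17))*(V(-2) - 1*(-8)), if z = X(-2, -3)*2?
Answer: -3264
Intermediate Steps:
X(Y, u) = 2 + Y*u (X(Y, u) = Y*u + 2 = 2 + Y*u)
V(M) = 8 - M² (V(M) = 8 - M*M = 8 - M²)
z = 16 (z = (2 - 2*(-3))*2 = (2 + 6)*2 = 8*2 = 16)
(z*(-17))*(V(-2) - 1*(-8)) = (16*(-17))*((8 - 1*(-2)²) - 1*(-8)) = -272*((8 - 1*4) + 8) = -272*((8 - 4) + 8) = -272*(4 + 8) = -272*12 = -3264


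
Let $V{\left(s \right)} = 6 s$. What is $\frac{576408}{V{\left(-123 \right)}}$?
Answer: $- \frac{96068}{123} \approx -781.04$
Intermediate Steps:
$\frac{576408}{V{\left(-123 \right)}} = \frac{576408}{6 \left(-123\right)} = \frac{576408}{-738} = 576408 \left(- \frac{1}{738}\right) = - \frac{96068}{123}$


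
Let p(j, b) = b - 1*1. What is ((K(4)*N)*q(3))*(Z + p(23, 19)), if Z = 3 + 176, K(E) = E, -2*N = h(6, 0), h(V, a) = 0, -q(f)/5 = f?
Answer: 0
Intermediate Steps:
q(f) = -5*f
N = 0 (N = -½*0 = 0)
Z = 179
p(j, b) = -1 + b (p(j, b) = b - 1 = -1 + b)
((K(4)*N)*q(3))*(Z + p(23, 19)) = ((4*0)*(-5*3))*(179 + (-1 + 19)) = (0*(-15))*(179 + 18) = 0*197 = 0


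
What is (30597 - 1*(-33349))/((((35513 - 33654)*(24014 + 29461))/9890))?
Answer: 5499356/864435 ≈ 6.3618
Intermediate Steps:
(30597 - 1*(-33349))/((((35513 - 33654)*(24014 + 29461))/9890)) = (30597 + 33349)/(((1859*53475)*(1/9890))) = 63946/((99410025*(1/9890))) = 63946/(864435/86) = 63946*(86/864435) = 5499356/864435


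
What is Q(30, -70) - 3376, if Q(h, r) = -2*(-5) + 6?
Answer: -3360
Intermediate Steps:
Q(h, r) = 16 (Q(h, r) = 10 + 6 = 16)
Q(30, -70) - 3376 = 16 - 3376 = -3360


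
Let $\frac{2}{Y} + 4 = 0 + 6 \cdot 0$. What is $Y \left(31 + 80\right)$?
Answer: $- \frac{111}{2} \approx -55.5$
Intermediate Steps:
$Y = - \frac{1}{2}$ ($Y = \frac{2}{-4 + \left(0 + 6 \cdot 0\right)} = \frac{2}{-4 + \left(0 + 0\right)} = \frac{2}{-4 + 0} = \frac{2}{-4} = 2 \left(- \frac{1}{4}\right) = - \frac{1}{2} \approx -0.5$)
$Y \left(31 + 80\right) = - \frac{31 + 80}{2} = \left(- \frac{1}{2}\right) 111 = - \frac{111}{2}$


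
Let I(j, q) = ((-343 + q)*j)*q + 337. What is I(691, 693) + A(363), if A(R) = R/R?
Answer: 167602388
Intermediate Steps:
I(j, q) = 337 + j*q*(-343 + q) (I(j, q) = (j*(-343 + q))*q + 337 = j*q*(-343 + q) + 337 = 337 + j*q*(-343 + q))
A(R) = 1
I(691, 693) + A(363) = (337 + 691*693**2 - 343*691*693) + 1 = (337 + 691*480249 - 164250009) + 1 = (337 + 331852059 - 164250009) + 1 = 167602387 + 1 = 167602388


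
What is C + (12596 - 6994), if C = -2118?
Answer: 3484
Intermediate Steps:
C + (12596 - 6994) = -2118 + (12596 - 6994) = -2118 + 5602 = 3484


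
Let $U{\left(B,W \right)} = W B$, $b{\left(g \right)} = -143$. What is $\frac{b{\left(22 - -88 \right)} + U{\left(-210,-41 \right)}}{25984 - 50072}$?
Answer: $- \frac{8467}{24088} \approx -0.3515$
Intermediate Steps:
$U{\left(B,W \right)} = B W$
$\frac{b{\left(22 - -88 \right)} + U{\left(-210,-41 \right)}}{25984 - 50072} = \frac{-143 - -8610}{25984 - 50072} = \frac{-143 + 8610}{-24088} = 8467 \left(- \frac{1}{24088}\right) = - \frac{8467}{24088}$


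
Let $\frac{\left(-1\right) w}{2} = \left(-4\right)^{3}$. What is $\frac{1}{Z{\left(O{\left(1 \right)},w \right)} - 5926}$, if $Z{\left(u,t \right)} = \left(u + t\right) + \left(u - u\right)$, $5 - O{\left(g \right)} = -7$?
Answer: $- \frac{1}{5786} \approx -0.00017283$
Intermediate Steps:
$O{\left(g \right)} = 12$ ($O{\left(g \right)} = 5 - -7 = 5 + 7 = 12$)
$w = 128$ ($w = - 2 \left(-4\right)^{3} = \left(-2\right) \left(-64\right) = 128$)
$Z{\left(u,t \right)} = t + u$ ($Z{\left(u,t \right)} = \left(t + u\right) + 0 = t + u$)
$\frac{1}{Z{\left(O{\left(1 \right)},w \right)} - 5926} = \frac{1}{\left(128 + 12\right) - 5926} = \frac{1}{140 - 5926} = \frac{1}{-5786} = - \frac{1}{5786}$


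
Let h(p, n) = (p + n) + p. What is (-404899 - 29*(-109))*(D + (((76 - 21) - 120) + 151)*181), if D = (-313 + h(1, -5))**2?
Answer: -46369403436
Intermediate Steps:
h(p, n) = n + 2*p (h(p, n) = (n + p) + p = n + 2*p)
D = 99856 (D = (-313 + (-5 + 2*1))**2 = (-313 + (-5 + 2))**2 = (-313 - 3)**2 = (-316)**2 = 99856)
(-404899 - 29*(-109))*(D + (((76 - 21) - 120) + 151)*181) = (-404899 - 29*(-109))*(99856 + (((76 - 21) - 120) + 151)*181) = (-404899 + 3161)*(99856 + ((55 - 120) + 151)*181) = -401738*(99856 + (-65 + 151)*181) = -401738*(99856 + 86*181) = -401738*(99856 + 15566) = -401738*115422 = -46369403436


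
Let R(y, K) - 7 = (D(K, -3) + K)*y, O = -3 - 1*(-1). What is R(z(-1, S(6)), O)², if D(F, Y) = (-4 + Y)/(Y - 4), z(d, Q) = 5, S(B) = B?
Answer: 4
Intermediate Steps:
D(F, Y) = 1 (D(F, Y) = (-4 + Y)/(-4 + Y) = 1)
O = -2 (O = -3 + 1 = -2)
R(y, K) = 7 + y*(1 + K) (R(y, K) = 7 + (1 + K)*y = 7 + y*(1 + K))
R(z(-1, S(6)), O)² = (7 + 5 - 2*5)² = (7 + 5 - 10)² = 2² = 4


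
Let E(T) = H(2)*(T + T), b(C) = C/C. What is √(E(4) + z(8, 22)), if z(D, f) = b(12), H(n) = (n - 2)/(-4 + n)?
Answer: 1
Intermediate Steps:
b(C) = 1
H(n) = (-2 + n)/(-4 + n)
z(D, f) = 1
E(T) = 0 (E(T) = ((-2 + 2)/(-4 + 2))*(T + T) = (0/(-2))*(2*T) = (-½*0)*(2*T) = 0*(2*T) = 0)
√(E(4) + z(8, 22)) = √(0 + 1) = √1 = 1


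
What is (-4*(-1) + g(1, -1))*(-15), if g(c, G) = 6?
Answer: -150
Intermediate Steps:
(-4*(-1) + g(1, -1))*(-15) = (-4*(-1) + 6)*(-15) = (4 + 6)*(-15) = 10*(-15) = -150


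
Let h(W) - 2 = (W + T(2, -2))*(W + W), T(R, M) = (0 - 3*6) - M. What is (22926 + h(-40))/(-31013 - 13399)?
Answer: -2284/3701 ≈ -0.61713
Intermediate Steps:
T(R, M) = -18 - M (T(R, M) = (0 - 18) - M = -18 - M)
h(W) = 2 + 2*W*(-16 + W) (h(W) = 2 + (W + (-18 - 1*(-2)))*(W + W) = 2 + (W + (-18 + 2))*(2*W) = 2 + (W - 16)*(2*W) = 2 + (-16 + W)*(2*W) = 2 + 2*W*(-16 + W))
(22926 + h(-40))/(-31013 - 13399) = (22926 + (2 - 32*(-40) + 2*(-40)²))/(-31013 - 13399) = (22926 + (2 + 1280 + 2*1600))/(-44412) = (22926 + (2 + 1280 + 3200))*(-1/44412) = (22926 + 4482)*(-1/44412) = 27408*(-1/44412) = -2284/3701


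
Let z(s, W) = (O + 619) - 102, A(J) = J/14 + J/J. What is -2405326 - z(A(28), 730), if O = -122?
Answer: -2405721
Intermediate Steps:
A(J) = 1 + J/14 (A(J) = J*(1/14) + 1 = J/14 + 1 = 1 + J/14)
z(s, W) = 395 (z(s, W) = (-122 + 619) - 102 = 497 - 102 = 395)
-2405326 - z(A(28), 730) = -2405326 - 1*395 = -2405326 - 395 = -2405721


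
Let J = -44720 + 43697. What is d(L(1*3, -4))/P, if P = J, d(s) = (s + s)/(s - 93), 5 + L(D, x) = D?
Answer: -4/97185 ≈ -4.1159e-5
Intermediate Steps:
L(D, x) = -5 + D
J = -1023
d(s) = 2*s/(-93 + s) (d(s) = (2*s)/(-93 + s) = 2*s/(-93 + s))
P = -1023
d(L(1*3, -4))/P = (2*(-5 + 1*3)/(-93 + (-5 + 1*3)))/(-1023) = (2*(-5 + 3)/(-93 + (-5 + 3)))*(-1/1023) = (2*(-2)/(-93 - 2))*(-1/1023) = (2*(-2)/(-95))*(-1/1023) = (2*(-2)*(-1/95))*(-1/1023) = (4/95)*(-1/1023) = -4/97185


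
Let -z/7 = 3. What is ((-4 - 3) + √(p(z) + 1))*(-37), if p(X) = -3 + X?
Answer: 259 - 37*I*√23 ≈ 259.0 - 177.45*I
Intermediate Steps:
z = -21 (z = -7*3 = -21)
((-4 - 3) + √(p(z) + 1))*(-37) = ((-4 - 3) + √((-3 - 21) + 1))*(-37) = (-7 + √(-24 + 1))*(-37) = (-7 + √(-23))*(-37) = (-7 + I*√23)*(-37) = 259 - 37*I*√23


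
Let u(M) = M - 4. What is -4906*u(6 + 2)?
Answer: -19624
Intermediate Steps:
u(M) = -4 + M
-4906*u(6 + 2) = -4906*(-4 + (6 + 2)) = -4906*(-4 + 8) = -4906*4 = -19624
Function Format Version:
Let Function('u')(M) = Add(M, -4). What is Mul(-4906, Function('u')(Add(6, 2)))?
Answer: -19624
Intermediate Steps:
Function('u')(M) = Add(-4, M)
Mul(-4906, Function('u')(Add(6, 2))) = Mul(-4906, Add(-4, Add(6, 2))) = Mul(-4906, Add(-4, 8)) = Mul(-4906, 4) = -19624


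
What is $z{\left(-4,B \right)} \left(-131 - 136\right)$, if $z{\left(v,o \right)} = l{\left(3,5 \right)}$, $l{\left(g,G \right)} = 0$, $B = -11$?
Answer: $0$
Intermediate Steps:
$z{\left(v,o \right)} = 0$
$z{\left(-4,B \right)} \left(-131 - 136\right) = 0 \left(-131 - 136\right) = 0 \left(-267\right) = 0$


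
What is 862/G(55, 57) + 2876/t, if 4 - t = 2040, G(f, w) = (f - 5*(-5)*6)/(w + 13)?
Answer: 6113133/20869 ≈ 292.93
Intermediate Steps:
G(f, w) = (150 + f)/(13 + w) (G(f, w) = (f + 25*6)/(13 + w) = (f + 150)/(13 + w) = (150 + f)/(13 + w))
t = -2036 (t = 4 - 1*2040 = 4 - 2040 = -2036)
862/G(55, 57) + 2876/t = 862/(((150 + 55)/(13 + 57))) + 2876/(-2036) = 862/((205/70)) + 2876*(-1/2036) = 862/(((1/70)*205)) - 719/509 = 862/(41/14) - 719/509 = 862*(14/41) - 719/509 = 12068/41 - 719/509 = 6113133/20869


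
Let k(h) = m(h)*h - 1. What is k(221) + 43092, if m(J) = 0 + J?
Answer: 91932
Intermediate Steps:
m(J) = J
k(h) = -1 + h² (k(h) = h*h - 1 = h² - 1 = -1 + h²)
k(221) + 43092 = (-1 + 221²) + 43092 = (-1 + 48841) + 43092 = 48840 + 43092 = 91932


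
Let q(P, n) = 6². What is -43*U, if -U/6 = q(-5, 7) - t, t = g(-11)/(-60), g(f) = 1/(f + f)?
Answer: 2043317/220 ≈ 9287.8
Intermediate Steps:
q(P, n) = 36
g(f) = 1/(2*f)
t = 1/1320 (t = ((½)/(-11))/(-60) = ((½)*(-1/11))*(-1/60) = -1/22*(-1/60) = 1/1320 ≈ 0.00075758)
U = -47519/220 (U = -6*(36 - 1*1/1320) = -6*(36 - 1/1320) = -6*47519/1320 = -47519/220 ≈ -216.00)
-43*U = -43*(-47519/220) = 2043317/220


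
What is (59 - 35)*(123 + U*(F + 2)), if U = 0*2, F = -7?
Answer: 2952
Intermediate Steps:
U = 0
(59 - 35)*(123 + U*(F + 2)) = (59 - 35)*(123 + 0*(-7 + 2)) = 24*(123 + 0*(-5)) = 24*(123 + 0) = 24*123 = 2952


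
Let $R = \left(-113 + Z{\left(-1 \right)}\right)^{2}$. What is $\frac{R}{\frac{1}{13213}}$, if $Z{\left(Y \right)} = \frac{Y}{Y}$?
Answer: $165743872$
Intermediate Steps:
$Z{\left(Y \right)} = 1$
$R = 12544$ ($R = \left(-113 + 1\right)^{2} = \left(-112\right)^{2} = 12544$)
$\frac{R}{\frac{1}{13213}} = \frac{12544}{\frac{1}{13213}} = 12544 \frac{1}{\frac{1}{13213}} = 12544 \cdot 13213 = 165743872$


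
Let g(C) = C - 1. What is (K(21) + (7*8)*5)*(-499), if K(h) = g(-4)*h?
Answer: -87325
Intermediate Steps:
g(C) = -1 + C
K(h) = -5*h (K(h) = (-1 - 4)*h = -5*h)
(K(21) + (7*8)*5)*(-499) = (-5*21 + (7*8)*5)*(-499) = (-105 + 56*5)*(-499) = (-105 + 280)*(-499) = 175*(-499) = -87325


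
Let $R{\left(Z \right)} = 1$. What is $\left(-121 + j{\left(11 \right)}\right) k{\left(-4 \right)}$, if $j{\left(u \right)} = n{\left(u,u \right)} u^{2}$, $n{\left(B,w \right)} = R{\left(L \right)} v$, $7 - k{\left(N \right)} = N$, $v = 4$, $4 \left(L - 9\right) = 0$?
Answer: $3993$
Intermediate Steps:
$L = 9$ ($L = 9 + \frac{1}{4} \cdot 0 = 9 + 0 = 9$)
$k{\left(N \right)} = 7 - N$
$n{\left(B,w \right)} = 4$ ($n{\left(B,w \right)} = 1 \cdot 4 = 4$)
$j{\left(u \right)} = 4 u^{2}$
$\left(-121 + j{\left(11 \right)}\right) k{\left(-4 \right)} = \left(-121 + 4 \cdot 11^{2}\right) \left(7 - -4\right) = \left(-121 + 4 \cdot 121\right) \left(7 + 4\right) = \left(-121 + 484\right) 11 = 363 \cdot 11 = 3993$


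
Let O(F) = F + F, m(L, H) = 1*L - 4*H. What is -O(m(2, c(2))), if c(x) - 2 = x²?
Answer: 44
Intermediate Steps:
c(x) = 2 + x²
m(L, H) = L - 4*H
O(F) = 2*F
-O(m(2, c(2))) = -2*(2 - 4*(2 + 2²)) = -2*(2 - 4*(2 + 4)) = -2*(2 - 4*6) = -2*(2 - 24) = -2*(-22) = -1*(-44) = 44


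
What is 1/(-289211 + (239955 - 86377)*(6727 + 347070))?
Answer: 1/54335146455 ≈ 1.8404e-11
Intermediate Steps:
1/(-289211 + (239955 - 86377)*(6727 + 347070)) = 1/(-289211 + 153578*353797) = 1/(-289211 + 54335435666) = 1/54335146455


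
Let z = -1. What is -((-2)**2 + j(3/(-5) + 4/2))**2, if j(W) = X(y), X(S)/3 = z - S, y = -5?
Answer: -256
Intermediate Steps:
X(S) = -3 - 3*S (X(S) = 3*(-1 - S) = -3 - 3*S)
j(W) = 12 (j(W) = -3 - 3*(-5) = -3 + 15 = 12)
-((-2)**2 + j(3/(-5) + 4/2))**2 = -((-2)**2 + 12)**2 = -(4 + 12)**2 = -1*16**2 = -1*256 = -256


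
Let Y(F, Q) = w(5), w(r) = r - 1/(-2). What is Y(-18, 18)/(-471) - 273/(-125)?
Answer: 255791/117750 ≈ 2.1723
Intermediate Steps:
w(r) = ½ + r (w(r) = r - 1*(-½) = r + ½ = ½ + r)
Y(F, Q) = 11/2 (Y(F, Q) = ½ + 5 = 11/2)
Y(-18, 18)/(-471) - 273/(-125) = (11/2)/(-471) - 273/(-125) = (11/2)*(-1/471) - 273*(-1/125) = -11/942 + 273/125 = 255791/117750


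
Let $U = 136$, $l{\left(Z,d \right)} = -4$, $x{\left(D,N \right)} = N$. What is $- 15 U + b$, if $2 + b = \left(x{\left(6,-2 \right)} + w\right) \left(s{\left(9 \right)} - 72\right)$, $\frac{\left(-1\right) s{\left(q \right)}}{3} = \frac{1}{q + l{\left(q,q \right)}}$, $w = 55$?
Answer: $- \frac{29449}{5} \approx -5889.8$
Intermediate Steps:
$s{\left(q \right)} = - \frac{3}{-4 + q}$ ($s{\left(q \right)} = - \frac{3}{q - 4} = - \frac{3}{-4 + q}$)
$b = - \frac{19249}{5}$ ($b = -2 + \left(-2 + 55\right) \left(- \frac{3}{-4 + 9} - 72\right) = -2 + 53 \left(- \frac{3}{5} - 72\right) = -2 + 53 \left(- \frac{363}{5}\right) = -2 - \frac{19239}{5} = - \frac{19249}{5} \approx -3849.8$)
$- 15 U + b = \left(-15\right) 136 - \frac{19249}{5} = -2040 - \frac{19249}{5} = - \frac{29449}{5}$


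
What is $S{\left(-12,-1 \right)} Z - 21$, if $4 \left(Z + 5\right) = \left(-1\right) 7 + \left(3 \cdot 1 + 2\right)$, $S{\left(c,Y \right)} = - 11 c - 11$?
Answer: $- \frac{1373}{2} \approx -686.5$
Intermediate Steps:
$S{\left(c,Y \right)} = -11 - 11 c$
$Z = - \frac{11}{2}$ ($Z = -5 + \frac{\left(-1\right) 7 + \left(3 \cdot 1 + 2\right)}{4} = -5 + \frac{-7 + \left(3 + 2\right)}{4} = -5 + \frac{-7 + 5}{4} = -5 + \frac{1}{4} \left(-2\right) = -5 - \frac{1}{2} = - \frac{11}{2} \approx -5.5$)
$S{\left(-12,-1 \right)} Z - 21 = \left(-11 - -132\right) \left(- \frac{11}{2}\right) - 21 = \left(-11 + 132\right) \left(- \frac{11}{2}\right) - 21 = 121 \left(- \frac{11}{2}\right) - 21 = - \frac{1331}{2} - 21 = - \frac{1373}{2}$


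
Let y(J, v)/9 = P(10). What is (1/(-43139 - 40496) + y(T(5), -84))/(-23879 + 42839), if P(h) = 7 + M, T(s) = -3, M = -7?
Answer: -1/1585719600 ≈ -6.3063e-10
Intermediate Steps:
P(h) = 0 (P(h) = 7 - 7 = 0)
y(J, v) = 0 (y(J, v) = 9*0 = 0)
(1/(-43139 - 40496) + y(T(5), -84))/(-23879 + 42839) = (1/(-43139 - 40496) + 0)/(-23879 + 42839) = (1/(-83635) + 0)/18960 = (-1/83635 + 0)*(1/18960) = -1/83635*1/18960 = -1/1585719600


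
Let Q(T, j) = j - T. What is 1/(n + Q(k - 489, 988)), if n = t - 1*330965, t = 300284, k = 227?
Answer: -1/29431 ≈ -3.3978e-5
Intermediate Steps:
n = -30681 (n = 300284 - 1*330965 = 300284 - 330965 = -30681)
1/(n + Q(k - 489, 988)) = 1/(-30681 + (988 - (227 - 489))) = 1/(-30681 + (988 - 1*(-262))) = 1/(-30681 + (988 + 262)) = 1/(-30681 + 1250) = 1/(-29431) = -1/29431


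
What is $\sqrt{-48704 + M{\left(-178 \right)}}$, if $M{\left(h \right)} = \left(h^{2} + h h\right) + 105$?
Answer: $3 \sqrt{1641} \approx 121.53$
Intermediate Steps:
$M{\left(h \right)} = 105 + 2 h^{2}$ ($M{\left(h \right)} = \left(h^{2} + h^{2}\right) + 105 = 2 h^{2} + 105 = 105 + 2 h^{2}$)
$\sqrt{-48704 + M{\left(-178 \right)}} = \sqrt{-48704 + \left(105 + 2 \left(-178\right)^{2}\right)} = \sqrt{-48704 + \left(105 + 2 \cdot 31684\right)} = \sqrt{-48704 + \left(105 + 63368\right)} = \sqrt{-48704 + 63473} = \sqrt{14769} = 3 \sqrt{1641}$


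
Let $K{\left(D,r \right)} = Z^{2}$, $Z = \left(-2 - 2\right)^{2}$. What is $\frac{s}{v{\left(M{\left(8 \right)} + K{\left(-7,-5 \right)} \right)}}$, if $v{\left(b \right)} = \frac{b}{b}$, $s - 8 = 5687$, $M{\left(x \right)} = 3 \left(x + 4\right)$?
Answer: $5695$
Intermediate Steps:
$M{\left(x \right)} = 12 + 3 x$ ($M{\left(x \right)} = 3 \left(4 + x\right) = 12 + 3 x$)
$Z = 16$ ($Z = \left(-4\right)^{2} = 16$)
$K{\left(D,r \right)} = 256$ ($K{\left(D,r \right)} = 16^{2} = 256$)
$s = 5695$ ($s = 8 + 5687 = 5695$)
$v{\left(b \right)} = 1$
$\frac{s}{v{\left(M{\left(8 \right)} + K{\left(-7,-5 \right)} \right)}} = \frac{5695}{1} = 5695 \cdot 1 = 5695$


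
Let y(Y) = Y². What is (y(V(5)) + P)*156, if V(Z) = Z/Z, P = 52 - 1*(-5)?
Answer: 9048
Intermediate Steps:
P = 57 (P = 52 + 5 = 57)
V(Z) = 1
(y(V(5)) + P)*156 = (1² + 57)*156 = (1 + 57)*156 = 58*156 = 9048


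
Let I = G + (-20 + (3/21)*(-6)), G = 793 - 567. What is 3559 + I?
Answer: 26349/7 ≈ 3764.1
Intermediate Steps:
G = 226
I = 1436/7 (I = 226 + (-20 + (3/21)*(-6)) = 226 + (-20 + (3*(1/21))*(-6)) = 226 + (-20 + (⅐)*(-6)) = 226 + (-20 - 6/7) = 226 - 146/7 = 1436/7 ≈ 205.14)
3559 + I = 3559 + 1436/7 = 26349/7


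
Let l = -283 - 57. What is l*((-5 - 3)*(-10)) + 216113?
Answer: 188913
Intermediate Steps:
l = -340
l*((-5 - 3)*(-10)) + 216113 = -340*(-5 - 3)*(-10) + 216113 = -(-2720)*(-10) + 216113 = -340*80 + 216113 = -27200 + 216113 = 188913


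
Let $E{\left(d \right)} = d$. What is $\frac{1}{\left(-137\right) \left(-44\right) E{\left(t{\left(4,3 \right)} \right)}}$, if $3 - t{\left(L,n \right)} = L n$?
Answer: $- \frac{1}{54252} \approx -1.8433 \cdot 10^{-5}$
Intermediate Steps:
$t{\left(L,n \right)} = 3 - L n$
$\frac{1}{\left(-137\right) \left(-44\right) E{\left(t{\left(4,3 \right)} \right)}} = \frac{1}{\left(-137\right) \left(-44\right) \left(3 - 4 \cdot 3\right)} = \frac{1}{6028 \left(3 - 12\right)} = \frac{1}{6028 \left(-9\right)} = \frac{1}{-54252} = - \frac{1}{54252}$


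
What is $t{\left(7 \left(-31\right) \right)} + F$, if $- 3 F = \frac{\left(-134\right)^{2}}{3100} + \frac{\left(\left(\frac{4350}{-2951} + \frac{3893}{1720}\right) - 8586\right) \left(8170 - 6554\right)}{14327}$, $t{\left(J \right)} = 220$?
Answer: $\frac{762037490159997}{1408946908525} \approx 540.86$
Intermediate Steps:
$F = \frac{452069170284497}{1408946908525}$ ($F = - \frac{\frac{\left(-134\right)^{2}}{3100} + \frac{\left(\left(\frac{4350}{-2951} + \frac{3893}{1720}\right) - 8586\right) \left(8170 - 6554\right)}{14327}}{3} = - \frac{17956 \cdot \frac{1}{3100} + \left(\left(4350 \left(- \frac{1}{2951}\right) + 3893 \cdot \frac{1}{1720}\right) - 8586\right) 1616 \cdot \frac{1}{14327}}{3} = - \frac{\frac{4489}{775} + \left(\left(- \frac{4350}{2951} + \frac{3893}{1720}\right) - 8586\right) 1616 \cdot \frac{1}{14327}}{3} = - \frac{\frac{4489}{775} + \left(\frac{4006243}{5075720} - 8586\right) 1616 \cdot \frac{1}{14327}}{3} = - \frac{\frac{4489}{775} + \left(- \frac{43576125677}{5075720}\right) 1616 \cdot \frac{1}{14327}}{3} = - \frac{\frac{4489}{775} - \frac{8802377386754}{9089980055}}{3} = \left(- \frac{1}{3}\right) \left(- \frac{1356207510853491}{1408946908525}\right) = \frac{452069170284497}{1408946908525} \approx 320.86$)
$t{\left(7 \left(-31\right) \right)} + F = 220 + \frac{452069170284497}{1408946908525} = \frac{762037490159997}{1408946908525}$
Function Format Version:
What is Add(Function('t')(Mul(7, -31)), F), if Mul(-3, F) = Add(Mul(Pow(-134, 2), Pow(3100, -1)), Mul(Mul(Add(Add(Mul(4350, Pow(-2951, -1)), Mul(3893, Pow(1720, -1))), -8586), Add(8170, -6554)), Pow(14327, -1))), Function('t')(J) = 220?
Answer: Rational(762037490159997, 1408946908525) ≈ 540.86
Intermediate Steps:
F = Rational(452069170284497, 1408946908525) (F = Mul(Rational(-1, 3), Add(Mul(Pow(-134, 2), Pow(3100, -1)), Mul(Mul(Add(Add(Mul(4350, Pow(-2951, -1)), Mul(3893, Pow(1720, -1))), -8586), Add(8170, -6554)), Pow(14327, -1)))) = Mul(Rational(-1, 3), Add(Mul(17956, Rational(1, 3100)), Mul(Mul(Add(Add(Mul(4350, Rational(-1, 2951)), Mul(3893, Rational(1, 1720))), -8586), 1616), Rational(1, 14327)))) = Mul(Rational(-1, 3), Add(Rational(4489, 775), Mul(Mul(Add(Add(Rational(-4350, 2951), Rational(3893, 1720)), -8586), 1616), Rational(1, 14327)))) = Mul(Rational(-1, 3), Add(Rational(4489, 775), Mul(Mul(Add(Rational(4006243, 5075720), -8586), 1616), Rational(1, 14327)))) = Mul(Rational(-1, 3), Add(Rational(4489, 775), Mul(Mul(Rational(-43576125677, 5075720), 1616), Rational(1, 14327)))) = Mul(Rational(-1, 3), Add(Rational(4489, 775), Mul(Rational(-8802377386754, 634465), Rational(1, 14327)))) = Mul(Rational(-1, 3), Add(Rational(4489, 775), Rational(-8802377386754, 9089980055))) = Mul(Rational(-1, 3), Rational(-1356207510853491, 1408946908525)) = Rational(452069170284497, 1408946908525) ≈ 320.86)
Add(Function('t')(Mul(7, -31)), F) = Add(220, Rational(452069170284497, 1408946908525)) = Rational(762037490159997, 1408946908525)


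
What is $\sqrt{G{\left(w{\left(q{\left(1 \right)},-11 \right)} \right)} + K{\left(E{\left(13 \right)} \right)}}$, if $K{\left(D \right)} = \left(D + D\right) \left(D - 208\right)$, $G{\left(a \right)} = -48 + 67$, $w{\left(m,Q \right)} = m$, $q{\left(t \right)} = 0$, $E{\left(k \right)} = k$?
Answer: $i \sqrt{5051} \approx 71.07 i$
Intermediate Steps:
$G{\left(a \right)} = 19$
$K{\left(D \right)} = 2 D \left(-208 + D\right)$
$\sqrt{G{\left(w{\left(q{\left(1 \right)},-11 \right)} \right)} + K{\left(E{\left(13 \right)} \right)}} = \sqrt{19 + 2 \cdot 13 \left(-208 + 13\right)} = \sqrt{19 + 2 \cdot 13 \left(-195\right)} = \sqrt{19 - 5070} = \sqrt{-5051} = i \sqrt{5051}$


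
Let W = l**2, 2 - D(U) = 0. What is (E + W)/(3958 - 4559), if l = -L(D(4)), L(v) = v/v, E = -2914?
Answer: 2913/601 ≈ 4.8469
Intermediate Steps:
D(U) = 2 (D(U) = 2 - 1*0 = 2 + 0 = 2)
L(v) = 1
l = -1 (l = -1*1 = -1)
W = 1 (W = (-1)**2 = 1)
(E + W)/(3958 - 4559) = (-2914 + 1)/(3958 - 4559) = -2913/(-601) = -2913*(-1/601) = 2913/601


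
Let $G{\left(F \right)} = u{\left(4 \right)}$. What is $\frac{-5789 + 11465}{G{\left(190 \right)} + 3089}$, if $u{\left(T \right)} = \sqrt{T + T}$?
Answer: $\frac{17533164}{9541913} - \frac{11352 \sqrt{2}}{9541913} \approx 1.8358$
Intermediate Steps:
$u{\left(T \right)} = \sqrt{2} \sqrt{T}$ ($u{\left(T \right)} = \sqrt{2 T} = \sqrt{2} \sqrt{T}$)
$G{\left(F \right)} = 2 \sqrt{2}$ ($G{\left(F \right)} = \sqrt{2} \sqrt{4} = \sqrt{2} \cdot 2 = 2 \sqrt{2}$)
$\frac{-5789 + 11465}{G{\left(190 \right)} + 3089} = \frac{-5789 + 11465}{2 \sqrt{2} + 3089} = \frac{5676}{3089 + 2 \sqrt{2}}$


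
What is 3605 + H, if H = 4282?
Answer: 7887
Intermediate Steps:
3605 + H = 3605 + 4282 = 7887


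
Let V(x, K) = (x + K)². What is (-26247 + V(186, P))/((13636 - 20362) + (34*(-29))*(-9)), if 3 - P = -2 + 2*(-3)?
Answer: 6281/1074 ≈ 5.8482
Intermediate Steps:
P = 11 (P = 3 - (-2 + 2*(-3)) = 3 - (-2 - 6) = 3 - 1*(-8) = 3 + 8 = 11)
V(x, K) = (K + x)²
(-26247 + V(186, P))/((13636 - 20362) + (34*(-29))*(-9)) = (-26247 + (11 + 186)²)/((13636 - 20362) + (34*(-29))*(-9)) = (-26247 + 197²)/(-6726 - 986*(-9)) = (-26247 + 38809)/(-6726 + 8874) = 12562/2148 = 12562*(1/2148) = 6281/1074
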